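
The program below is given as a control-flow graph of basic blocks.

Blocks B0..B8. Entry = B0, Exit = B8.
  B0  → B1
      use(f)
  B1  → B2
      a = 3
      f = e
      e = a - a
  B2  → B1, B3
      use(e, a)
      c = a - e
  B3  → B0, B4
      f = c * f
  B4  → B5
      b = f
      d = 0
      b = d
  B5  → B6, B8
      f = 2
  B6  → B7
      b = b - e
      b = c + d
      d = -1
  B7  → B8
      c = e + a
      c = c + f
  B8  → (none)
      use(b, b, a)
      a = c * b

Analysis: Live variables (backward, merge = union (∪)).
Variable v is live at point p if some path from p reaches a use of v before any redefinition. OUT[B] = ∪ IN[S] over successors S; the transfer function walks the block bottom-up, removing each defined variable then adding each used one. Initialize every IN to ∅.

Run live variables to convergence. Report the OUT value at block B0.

Answer: {e}

Working:
Converged values:
  B0: | IN={e, f} | OUT={e}
  B1: | IN={e} | OUT={a, e, f}
  B2: | IN={a, e, f} | OUT={a, c, e, f}
  B3: | IN={a, c, e, f} | OUT={a, c, e, f}
  B4: | IN={a, c, e, f} | OUT={a, b, c, d, e}
  B5: | IN={a, b, c, d, e} | OUT={a, b, c, d, e, f}
  B6: | IN={a, b, c, d, e, f} | OUT={a, b, e, f}
  B7: | IN={a, b, e, f} | OUT={a, b, c}
  B8: | IN={a, b, c} | OUT={}

Merge at B0: OUT[B0] = IN[B1] = {e}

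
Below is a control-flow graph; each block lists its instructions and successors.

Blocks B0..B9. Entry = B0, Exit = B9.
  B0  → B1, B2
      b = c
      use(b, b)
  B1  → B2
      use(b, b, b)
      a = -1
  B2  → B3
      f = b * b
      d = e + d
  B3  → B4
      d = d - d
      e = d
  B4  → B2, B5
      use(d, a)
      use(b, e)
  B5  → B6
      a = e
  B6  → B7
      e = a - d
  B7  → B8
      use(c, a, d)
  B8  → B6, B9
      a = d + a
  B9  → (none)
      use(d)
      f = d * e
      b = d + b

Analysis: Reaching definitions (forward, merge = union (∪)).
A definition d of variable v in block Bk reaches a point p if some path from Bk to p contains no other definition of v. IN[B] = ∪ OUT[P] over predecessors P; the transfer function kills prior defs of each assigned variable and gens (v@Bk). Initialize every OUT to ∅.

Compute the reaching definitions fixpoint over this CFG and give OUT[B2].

Fixpoint table:
  B0: | IN={} | OUT={b@B0}
  B1: | IN={b@B0} | OUT={a@B1, b@B0}
  B2: | IN={a@B1, b@B0, d@B3, e@B3, f@B2} | OUT={a@B1, b@B0, d@B2, e@B3, f@B2}
  B3: | IN={a@B1, b@B0, d@B2, e@B3, f@B2} | OUT={a@B1, b@B0, d@B3, e@B3, f@B2}
  B4: | IN={a@B1, b@B0, d@B3, e@B3, f@B2} | OUT={a@B1, b@B0, d@B3, e@B3, f@B2}
  B5: | IN={a@B1, b@B0, d@B3, e@B3, f@B2} | OUT={a@B5, b@B0, d@B3, e@B3, f@B2}
  B6: | IN={a@B5, a@B8, b@B0, d@B3, e@B3, e@B6, f@B2} | OUT={a@B5, a@B8, b@B0, d@B3, e@B6, f@B2}
  B7: | IN={a@B5, a@B8, b@B0, d@B3, e@B6, f@B2} | OUT={a@B5, a@B8, b@B0, d@B3, e@B6, f@B2}
  B8: | IN={a@B5, a@B8, b@B0, d@B3, e@B6, f@B2} | OUT={a@B8, b@B0, d@B3, e@B6, f@B2}
  B9: | IN={a@B8, b@B0, d@B3, e@B6, f@B2} | OUT={a@B8, b@B9, d@B3, e@B6, f@B9}

Merge at B2: IN[B2] = OUT[B0] ⊔ OUT[B1] ⊔ OUT[B4] = {a@B1, b@B0, d@B3, e@B3, f@B2}
Applying B2's transfer function to that IN value gives OUT[B2] (row B2 above).

Answer: {a@B1, b@B0, d@B2, e@B3, f@B2}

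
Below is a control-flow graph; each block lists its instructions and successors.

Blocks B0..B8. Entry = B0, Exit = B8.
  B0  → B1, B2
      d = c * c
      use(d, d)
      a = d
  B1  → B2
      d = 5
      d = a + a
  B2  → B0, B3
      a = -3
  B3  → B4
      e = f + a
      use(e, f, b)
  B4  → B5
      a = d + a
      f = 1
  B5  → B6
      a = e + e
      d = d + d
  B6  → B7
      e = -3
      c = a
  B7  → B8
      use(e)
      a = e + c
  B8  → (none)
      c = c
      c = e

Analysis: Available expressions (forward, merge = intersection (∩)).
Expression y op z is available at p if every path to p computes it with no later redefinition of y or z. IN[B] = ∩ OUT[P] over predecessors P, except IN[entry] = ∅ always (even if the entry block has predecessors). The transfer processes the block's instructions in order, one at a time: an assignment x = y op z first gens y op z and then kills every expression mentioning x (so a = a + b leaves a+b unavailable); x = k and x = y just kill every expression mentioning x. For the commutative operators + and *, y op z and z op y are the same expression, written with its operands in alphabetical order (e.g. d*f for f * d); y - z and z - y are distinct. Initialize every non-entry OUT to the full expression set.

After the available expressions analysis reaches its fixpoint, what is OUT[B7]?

Converged values:
  B0:  IN={}  OUT={c*c}
  B1:  IN={c*c}  OUT={a+a, c*c}
  B2:  IN={c*c}  OUT={c*c}
  B3:  IN={c*c}  OUT={a+f, c*c}
  B4:  IN={a+f, c*c}  OUT={c*c}
  B5:  IN={c*c}  OUT={c*c, e+e}
  B6:  IN={c*c, e+e}  OUT={}
  B7:  IN={}  OUT={c+e}
  B8:  IN={c+e}  OUT={}

Merge at B7: IN[B7] = OUT[B6] = {}
Applying B7's transfer function to that IN value gives OUT[B7] (row B7 above).

Answer: {c+e}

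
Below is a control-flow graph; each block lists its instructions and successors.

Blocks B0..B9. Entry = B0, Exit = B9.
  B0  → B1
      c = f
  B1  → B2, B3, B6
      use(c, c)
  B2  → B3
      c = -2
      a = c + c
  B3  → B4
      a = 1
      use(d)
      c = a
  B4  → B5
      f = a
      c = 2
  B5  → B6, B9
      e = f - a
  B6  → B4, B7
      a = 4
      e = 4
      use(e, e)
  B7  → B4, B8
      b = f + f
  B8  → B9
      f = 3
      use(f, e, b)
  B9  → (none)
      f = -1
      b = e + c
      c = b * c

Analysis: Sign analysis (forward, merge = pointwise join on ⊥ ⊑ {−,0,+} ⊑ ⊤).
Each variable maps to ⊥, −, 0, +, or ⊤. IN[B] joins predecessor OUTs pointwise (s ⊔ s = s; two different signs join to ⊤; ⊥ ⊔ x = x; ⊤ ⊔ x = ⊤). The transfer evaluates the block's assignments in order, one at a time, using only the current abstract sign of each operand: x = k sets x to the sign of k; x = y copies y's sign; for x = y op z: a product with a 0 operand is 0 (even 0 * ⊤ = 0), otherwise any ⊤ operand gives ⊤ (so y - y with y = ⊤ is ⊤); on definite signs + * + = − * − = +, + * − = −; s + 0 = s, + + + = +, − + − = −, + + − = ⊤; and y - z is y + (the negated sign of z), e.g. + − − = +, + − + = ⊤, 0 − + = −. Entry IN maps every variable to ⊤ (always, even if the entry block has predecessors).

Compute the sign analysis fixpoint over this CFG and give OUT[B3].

Answer: {a: +, b: ⊤, c: +, d: ⊤, e: ⊤, f: ⊤}

Trace:
Per-block solution:
  B0: | IN=(all ⊤) | OUT=(all ⊤)
  B1: | IN=(all ⊤) | OUT=(all ⊤)
  B2: | IN=(all ⊤) | OUT={a:-, c:-; rest ⊤}
  B3: | IN=(all ⊤) | OUT={a:+, c:+; rest ⊤}
  B4: | IN={a:+; rest ⊤} | OUT={a:+, c:+, f:+; rest ⊤}
  B5: | IN={a:+, c:+, f:+; rest ⊤} | OUT={a:+, c:+, f:+; rest ⊤}
  B6: | IN=(all ⊤) | OUT={a:+, e:+; rest ⊤}
  B7: | IN={a:+, e:+; rest ⊤} | OUT={a:+, e:+; rest ⊤}
  B8: | IN={a:+, e:+; rest ⊤} | OUT={a:+, e:+, f:+; rest ⊤}
  B9: | IN={a:+, f:+; rest ⊤} | OUT={a:+, f:-; rest ⊤}

Merge at B3: IN[B3] = OUT[B1] ⊔ OUT[B2] = {a: ⊤, b: ⊤, c: ⊤, d: ⊤, e: ⊤, f: ⊤}
Applying B3's transfer function to that IN value gives OUT[B3] (row B3 above).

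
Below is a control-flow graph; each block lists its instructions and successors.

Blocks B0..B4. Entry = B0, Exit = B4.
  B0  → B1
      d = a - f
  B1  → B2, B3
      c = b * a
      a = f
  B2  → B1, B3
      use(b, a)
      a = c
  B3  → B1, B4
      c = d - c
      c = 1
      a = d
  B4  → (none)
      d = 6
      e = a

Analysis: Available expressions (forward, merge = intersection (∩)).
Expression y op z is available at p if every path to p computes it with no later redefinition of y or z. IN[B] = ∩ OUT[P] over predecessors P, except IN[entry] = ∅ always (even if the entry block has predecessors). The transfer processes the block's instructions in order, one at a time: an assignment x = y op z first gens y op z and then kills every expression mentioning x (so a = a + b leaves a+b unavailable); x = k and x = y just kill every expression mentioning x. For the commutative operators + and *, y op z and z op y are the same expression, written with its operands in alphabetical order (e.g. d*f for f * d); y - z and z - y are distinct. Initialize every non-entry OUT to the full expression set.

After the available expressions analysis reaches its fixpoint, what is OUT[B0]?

Per-block solution:
  B0: | IN={} | OUT={a-f}
  B1: | IN={} | OUT={}
  B2: | IN={} | OUT={}
  B3: | IN={} | OUT={}
  B4: | IN={} | OUT={}

B0 is the boundary node: IN[B0] = {}
Applying B0's transfer function to that IN value gives OUT[B0] (row B0 above).

Answer: {a-f}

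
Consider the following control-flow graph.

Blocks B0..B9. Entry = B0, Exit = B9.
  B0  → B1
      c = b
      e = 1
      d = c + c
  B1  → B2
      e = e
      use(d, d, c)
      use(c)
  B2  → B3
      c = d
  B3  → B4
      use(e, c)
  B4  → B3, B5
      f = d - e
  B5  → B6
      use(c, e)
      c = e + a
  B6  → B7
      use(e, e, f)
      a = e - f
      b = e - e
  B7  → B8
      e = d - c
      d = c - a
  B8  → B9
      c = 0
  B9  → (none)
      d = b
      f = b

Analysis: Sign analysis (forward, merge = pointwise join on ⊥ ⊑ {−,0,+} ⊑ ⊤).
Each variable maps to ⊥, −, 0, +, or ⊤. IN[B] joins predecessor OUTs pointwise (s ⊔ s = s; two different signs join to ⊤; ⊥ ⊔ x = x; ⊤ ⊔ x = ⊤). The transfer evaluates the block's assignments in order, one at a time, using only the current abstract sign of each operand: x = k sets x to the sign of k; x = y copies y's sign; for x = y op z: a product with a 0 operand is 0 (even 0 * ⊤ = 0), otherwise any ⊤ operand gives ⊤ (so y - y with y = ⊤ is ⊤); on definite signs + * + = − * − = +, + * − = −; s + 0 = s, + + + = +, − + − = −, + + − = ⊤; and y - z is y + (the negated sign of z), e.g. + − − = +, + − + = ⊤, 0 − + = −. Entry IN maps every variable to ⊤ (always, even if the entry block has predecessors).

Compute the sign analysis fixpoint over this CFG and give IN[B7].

Answer: {a: ⊤, b: ⊤, c: ⊤, d: ⊤, e: +, f: ⊤}

Trace:
Converged values:
  B0: | IN=(all ⊤) | OUT={e:+; rest ⊤}
  B1: | IN={e:+; rest ⊤} | OUT={e:+; rest ⊤}
  B2: | IN={e:+; rest ⊤} | OUT={e:+; rest ⊤}
  B3: | IN={e:+; rest ⊤} | OUT={e:+; rest ⊤}
  B4: | IN={e:+; rest ⊤} | OUT={e:+; rest ⊤}
  B5: | IN={e:+; rest ⊤} | OUT={e:+; rest ⊤}
  B6: | IN={e:+; rest ⊤} | OUT={e:+; rest ⊤}
  B7: | IN={e:+; rest ⊤} | OUT=(all ⊤)
  B8: | IN=(all ⊤) | OUT={c:0; rest ⊤}
  B9: | IN={c:0; rest ⊤} | OUT={c:0; rest ⊤}

Merge at B7: IN[B7] = OUT[B6] = {a: ⊤, b: ⊤, c: ⊤, d: ⊤, e: +, f: ⊤}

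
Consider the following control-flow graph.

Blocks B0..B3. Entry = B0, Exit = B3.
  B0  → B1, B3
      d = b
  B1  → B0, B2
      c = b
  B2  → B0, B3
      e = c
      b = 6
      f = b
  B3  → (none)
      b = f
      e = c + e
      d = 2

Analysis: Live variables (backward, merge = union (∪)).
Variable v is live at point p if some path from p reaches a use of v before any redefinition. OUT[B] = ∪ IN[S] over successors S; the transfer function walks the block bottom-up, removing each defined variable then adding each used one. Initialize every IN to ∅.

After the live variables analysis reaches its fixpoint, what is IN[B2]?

Answer: {c}

Trace:
Fixpoint table:
  B0:   IN={b, c, e, f}   OUT={b, c, e, f}
  B1:   IN={b, e, f}   OUT={b, c, e, f}
  B2:   IN={c}   OUT={b, c, e, f}
  B3:   IN={c, e, f}   OUT={}

Merge at B2: OUT[B2] = IN[B0] ⊔ IN[B3] = {b, c, e, f}
Applying B2's transfer function to that OUT value gives IN[B2] (row B2 above).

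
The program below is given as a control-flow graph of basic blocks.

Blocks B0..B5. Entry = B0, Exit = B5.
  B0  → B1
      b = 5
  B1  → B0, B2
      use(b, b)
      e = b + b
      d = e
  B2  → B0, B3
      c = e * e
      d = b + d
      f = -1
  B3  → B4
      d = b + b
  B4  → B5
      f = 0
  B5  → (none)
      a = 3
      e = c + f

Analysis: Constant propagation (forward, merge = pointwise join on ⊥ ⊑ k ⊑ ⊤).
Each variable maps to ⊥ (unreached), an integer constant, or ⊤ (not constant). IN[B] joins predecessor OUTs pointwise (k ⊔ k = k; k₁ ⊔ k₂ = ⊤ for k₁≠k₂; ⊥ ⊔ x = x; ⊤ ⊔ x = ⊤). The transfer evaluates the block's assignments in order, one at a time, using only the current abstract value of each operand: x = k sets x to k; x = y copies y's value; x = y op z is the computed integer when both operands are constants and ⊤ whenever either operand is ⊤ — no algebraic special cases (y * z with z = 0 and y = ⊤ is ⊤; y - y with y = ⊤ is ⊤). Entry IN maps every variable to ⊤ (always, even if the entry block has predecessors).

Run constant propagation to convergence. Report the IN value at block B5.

Answer: {a: ⊤, b: 5, c: 100, d: 10, e: 10, f: 0}

Working:
Per-block solution:
  B0:   IN=(all ⊤)   OUT={b:5; rest ⊤}
  B1:   IN={b:5; rest ⊤}   OUT={b:5, d:10, e:10; rest ⊤}
  B2:   IN={b:5, d:10, e:10; rest ⊤}   OUT={b:5, c:100, d:15, e:10, f:-1; rest ⊤}
  B3:   IN={b:5, c:100, d:15, e:10, f:-1; rest ⊤}   OUT={b:5, c:100, d:10, e:10, f:-1; rest ⊤}
  B4:   IN={b:5, c:100, d:10, e:10, f:-1; rest ⊤}   OUT={b:5, c:100, d:10, e:10, f:0; rest ⊤}
  B5:   IN={b:5, c:100, d:10, e:10, f:0; rest ⊤}   OUT={a:3, b:5, c:100, d:10, e:100, f:0; rest ⊤}

Merge at B5: IN[B5] = OUT[B4] = {a: ⊤, b: 5, c: 100, d: 10, e: 10, f: 0}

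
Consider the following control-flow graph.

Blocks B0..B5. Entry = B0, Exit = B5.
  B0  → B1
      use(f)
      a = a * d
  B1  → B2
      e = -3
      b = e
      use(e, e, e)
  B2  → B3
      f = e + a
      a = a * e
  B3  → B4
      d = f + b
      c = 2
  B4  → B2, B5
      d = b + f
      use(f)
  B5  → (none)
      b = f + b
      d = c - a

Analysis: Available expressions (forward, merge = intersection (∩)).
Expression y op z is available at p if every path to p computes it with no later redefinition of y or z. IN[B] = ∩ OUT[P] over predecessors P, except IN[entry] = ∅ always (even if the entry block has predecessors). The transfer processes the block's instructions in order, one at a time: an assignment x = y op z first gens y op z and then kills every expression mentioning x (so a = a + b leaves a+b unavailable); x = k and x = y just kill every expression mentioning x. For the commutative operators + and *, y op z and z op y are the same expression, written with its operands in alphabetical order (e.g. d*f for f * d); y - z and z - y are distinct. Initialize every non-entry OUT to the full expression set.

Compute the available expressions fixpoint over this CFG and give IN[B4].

Answer: {b+f}

Working:
Fixpoint table:
  B0:   IN={}   OUT={}
  B1:   IN={}   OUT={}
  B2:   IN={}   OUT={}
  B3:   IN={}   OUT={b+f}
  B4:   IN={b+f}   OUT={b+f}
  B5:   IN={b+f}   OUT={c-a}

Merge at B4: IN[B4] = OUT[B3] = {b+f}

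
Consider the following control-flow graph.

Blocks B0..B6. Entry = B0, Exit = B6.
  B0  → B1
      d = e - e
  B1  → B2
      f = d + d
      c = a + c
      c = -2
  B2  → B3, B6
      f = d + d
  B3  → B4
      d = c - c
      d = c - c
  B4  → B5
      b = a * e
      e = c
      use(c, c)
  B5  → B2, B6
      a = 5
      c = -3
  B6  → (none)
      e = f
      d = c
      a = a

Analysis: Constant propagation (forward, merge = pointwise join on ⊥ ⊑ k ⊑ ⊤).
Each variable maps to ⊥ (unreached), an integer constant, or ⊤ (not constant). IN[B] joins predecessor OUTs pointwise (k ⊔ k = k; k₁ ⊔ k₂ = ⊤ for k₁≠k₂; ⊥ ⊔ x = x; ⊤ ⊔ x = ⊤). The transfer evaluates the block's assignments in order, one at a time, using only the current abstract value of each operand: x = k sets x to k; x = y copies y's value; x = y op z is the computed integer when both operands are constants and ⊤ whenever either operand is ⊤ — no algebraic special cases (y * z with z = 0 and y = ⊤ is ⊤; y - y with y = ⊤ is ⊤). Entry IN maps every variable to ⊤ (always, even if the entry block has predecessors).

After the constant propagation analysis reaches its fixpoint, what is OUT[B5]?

Fixpoint table:
  B0: | IN=(all ⊤) | OUT=(all ⊤)
  B1: | IN=(all ⊤) | OUT={c:-2; rest ⊤}
  B2: | IN=(all ⊤) | OUT=(all ⊤)
  B3: | IN=(all ⊤) | OUT=(all ⊤)
  B4: | IN=(all ⊤) | OUT=(all ⊤)
  B5: | IN=(all ⊤) | OUT={a:5, c:-3; rest ⊤}
  B6: | IN=(all ⊤) | OUT=(all ⊤)

Merge at B5: IN[B5] = OUT[B4] = {a: ⊤, b: ⊤, c: ⊤, d: ⊤, e: ⊤, f: ⊤}
Applying B5's transfer function to that IN value gives OUT[B5] (row B5 above).

Answer: {a: 5, b: ⊤, c: -3, d: ⊤, e: ⊤, f: ⊤}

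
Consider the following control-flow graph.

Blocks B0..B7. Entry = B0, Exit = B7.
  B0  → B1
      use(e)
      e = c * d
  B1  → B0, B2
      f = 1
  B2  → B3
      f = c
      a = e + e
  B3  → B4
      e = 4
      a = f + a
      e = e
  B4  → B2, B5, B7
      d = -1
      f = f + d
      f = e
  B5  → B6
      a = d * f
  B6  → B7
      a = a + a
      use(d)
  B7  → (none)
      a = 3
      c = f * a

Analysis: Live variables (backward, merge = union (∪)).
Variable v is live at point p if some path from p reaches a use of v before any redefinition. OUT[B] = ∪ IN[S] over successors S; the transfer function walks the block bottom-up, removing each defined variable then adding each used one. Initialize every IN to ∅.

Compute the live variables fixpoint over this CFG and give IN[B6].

Answer: {a, d, f}

Derivation:
Fixpoint table:
  B0:  IN={c, d, e}  OUT={c, d, e}
  B1:  IN={c, d, e}  OUT={c, d, e}
  B2:  IN={c, e}  OUT={a, c, f}
  B3:  IN={a, c, f}  OUT={c, e, f}
  B4:  IN={c, e, f}  OUT={c, d, e, f}
  B5:  IN={d, f}  OUT={a, d, f}
  B6:  IN={a, d, f}  OUT={f}
  B7:  IN={f}  OUT={}

Merge at B6: OUT[B6] = IN[B7] = {f}
Applying B6's transfer function to that OUT value gives IN[B6] (row B6 above).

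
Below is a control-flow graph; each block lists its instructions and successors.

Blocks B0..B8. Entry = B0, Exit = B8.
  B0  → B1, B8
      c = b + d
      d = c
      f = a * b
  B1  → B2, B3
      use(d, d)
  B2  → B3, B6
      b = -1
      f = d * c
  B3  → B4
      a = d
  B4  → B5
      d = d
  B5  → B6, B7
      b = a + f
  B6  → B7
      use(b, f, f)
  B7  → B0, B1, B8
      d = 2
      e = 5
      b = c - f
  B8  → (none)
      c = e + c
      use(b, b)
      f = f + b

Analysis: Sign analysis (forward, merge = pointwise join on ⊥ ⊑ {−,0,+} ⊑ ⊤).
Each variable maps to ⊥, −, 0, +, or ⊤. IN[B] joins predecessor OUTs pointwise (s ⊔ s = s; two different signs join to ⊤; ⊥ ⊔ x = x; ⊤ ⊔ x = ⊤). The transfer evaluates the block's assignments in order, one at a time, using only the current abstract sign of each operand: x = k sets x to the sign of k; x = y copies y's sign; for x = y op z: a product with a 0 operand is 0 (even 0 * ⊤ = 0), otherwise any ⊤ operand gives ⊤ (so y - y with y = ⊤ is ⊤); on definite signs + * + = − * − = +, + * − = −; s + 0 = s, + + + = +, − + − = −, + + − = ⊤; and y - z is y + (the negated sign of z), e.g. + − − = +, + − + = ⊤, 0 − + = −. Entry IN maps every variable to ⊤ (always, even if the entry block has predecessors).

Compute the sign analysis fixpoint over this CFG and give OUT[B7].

Answer: {a: ⊤, b: ⊤, c: ⊤, d: +, e: +, f: ⊤}

Derivation:
Fixpoint table:
  B0: | IN=(all ⊤) | OUT=(all ⊤)
  B1: | IN=(all ⊤) | OUT=(all ⊤)
  B2: | IN=(all ⊤) | OUT={b:-; rest ⊤}
  B3: | IN=(all ⊤) | OUT=(all ⊤)
  B4: | IN=(all ⊤) | OUT=(all ⊤)
  B5: | IN=(all ⊤) | OUT=(all ⊤)
  B6: | IN=(all ⊤) | OUT=(all ⊤)
  B7: | IN=(all ⊤) | OUT={d:+, e:+; rest ⊤}
  B8: | IN=(all ⊤) | OUT=(all ⊤)

Merge at B7: IN[B7] = OUT[B5] ⊔ OUT[B6] = {a: ⊤, b: ⊤, c: ⊤, d: ⊤, e: ⊤, f: ⊤}
Applying B7's transfer function to that IN value gives OUT[B7] (row B7 above).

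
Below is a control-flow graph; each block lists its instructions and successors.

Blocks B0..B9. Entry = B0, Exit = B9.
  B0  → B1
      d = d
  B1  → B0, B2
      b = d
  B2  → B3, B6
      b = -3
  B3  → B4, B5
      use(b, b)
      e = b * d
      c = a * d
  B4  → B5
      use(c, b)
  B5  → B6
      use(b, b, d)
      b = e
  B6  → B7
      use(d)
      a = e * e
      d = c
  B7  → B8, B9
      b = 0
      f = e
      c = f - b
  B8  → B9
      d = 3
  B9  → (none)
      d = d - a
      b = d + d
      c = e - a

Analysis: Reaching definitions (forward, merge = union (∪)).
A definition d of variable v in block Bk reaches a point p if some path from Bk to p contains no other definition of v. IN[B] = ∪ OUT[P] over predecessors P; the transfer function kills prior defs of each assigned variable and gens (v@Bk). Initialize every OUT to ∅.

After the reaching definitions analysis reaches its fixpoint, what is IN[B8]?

Converged values:
  B0:   IN={b@B1, d@B0}   OUT={b@B1, d@B0}
  B1:   IN={b@B1, d@B0}   OUT={b@B1, d@B0}
  B2:   IN={b@B1, d@B0}   OUT={b@B2, d@B0}
  B3:   IN={b@B2, d@B0}   OUT={b@B2, c@B3, d@B0, e@B3}
  B4:   IN={b@B2, c@B3, d@B0, e@B3}   OUT={b@B2, c@B3, d@B0, e@B3}
  B5:   IN={b@B2, c@B3, d@B0, e@B3}   OUT={b@B5, c@B3, d@B0, e@B3}
  B6:   IN={b@B2, b@B5, c@B3, d@B0, e@B3}   OUT={a@B6, b@B2, b@B5, c@B3, d@B6, e@B3}
  B7:   IN={a@B6, b@B2, b@B5, c@B3, d@B6, e@B3}   OUT={a@B6, b@B7, c@B7, d@B6, e@B3, f@B7}
  B8:   IN={a@B6, b@B7, c@B7, d@B6, e@B3, f@B7}   OUT={a@B6, b@B7, c@B7, d@B8, e@B3, f@B7}
  B9:   IN={a@B6, b@B7, c@B7, d@B6, d@B8, e@B3, f@B7}   OUT={a@B6, b@B9, c@B9, d@B9, e@B3, f@B7}

Merge at B8: IN[B8] = OUT[B7] = {a@B6, b@B7, c@B7, d@B6, e@B3, f@B7}

Answer: {a@B6, b@B7, c@B7, d@B6, e@B3, f@B7}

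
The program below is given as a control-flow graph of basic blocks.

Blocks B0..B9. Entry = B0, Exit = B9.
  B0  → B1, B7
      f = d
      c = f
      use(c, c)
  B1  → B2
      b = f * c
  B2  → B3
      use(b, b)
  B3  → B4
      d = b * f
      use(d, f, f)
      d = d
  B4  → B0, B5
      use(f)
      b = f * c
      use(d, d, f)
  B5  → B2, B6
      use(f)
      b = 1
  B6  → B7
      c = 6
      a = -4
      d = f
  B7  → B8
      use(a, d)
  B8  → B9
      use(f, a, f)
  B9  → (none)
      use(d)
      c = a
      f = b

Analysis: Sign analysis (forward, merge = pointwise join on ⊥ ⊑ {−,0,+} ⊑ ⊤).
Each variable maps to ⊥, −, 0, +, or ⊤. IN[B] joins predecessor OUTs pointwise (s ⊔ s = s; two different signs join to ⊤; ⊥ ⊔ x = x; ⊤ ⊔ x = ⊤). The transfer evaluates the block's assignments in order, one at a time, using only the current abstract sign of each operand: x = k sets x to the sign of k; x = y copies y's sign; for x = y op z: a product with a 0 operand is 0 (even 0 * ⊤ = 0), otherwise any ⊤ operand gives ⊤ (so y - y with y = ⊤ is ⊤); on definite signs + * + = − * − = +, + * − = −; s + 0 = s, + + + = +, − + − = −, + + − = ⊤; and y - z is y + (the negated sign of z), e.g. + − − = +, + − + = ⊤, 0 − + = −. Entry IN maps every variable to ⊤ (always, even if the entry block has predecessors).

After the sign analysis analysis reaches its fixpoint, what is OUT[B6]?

Answer: {a: -, b: +, c: +, d: ⊤, e: ⊤, f: ⊤}

Trace:
Per-block solution:
  B0: | IN=(all ⊤) | OUT=(all ⊤)
  B1: | IN=(all ⊤) | OUT=(all ⊤)
  B2: | IN=(all ⊤) | OUT=(all ⊤)
  B3: | IN=(all ⊤) | OUT=(all ⊤)
  B4: | IN=(all ⊤) | OUT=(all ⊤)
  B5: | IN=(all ⊤) | OUT={b:+; rest ⊤}
  B6: | IN={b:+; rest ⊤} | OUT={a:-, b:+, c:+; rest ⊤}
  B7: | IN=(all ⊤) | OUT=(all ⊤)
  B8: | IN=(all ⊤) | OUT=(all ⊤)
  B9: | IN=(all ⊤) | OUT=(all ⊤)

Merge at B6: IN[B6] = OUT[B5] = {a: ⊤, b: +, c: ⊤, d: ⊤, e: ⊤, f: ⊤}
Applying B6's transfer function to that IN value gives OUT[B6] (row B6 above).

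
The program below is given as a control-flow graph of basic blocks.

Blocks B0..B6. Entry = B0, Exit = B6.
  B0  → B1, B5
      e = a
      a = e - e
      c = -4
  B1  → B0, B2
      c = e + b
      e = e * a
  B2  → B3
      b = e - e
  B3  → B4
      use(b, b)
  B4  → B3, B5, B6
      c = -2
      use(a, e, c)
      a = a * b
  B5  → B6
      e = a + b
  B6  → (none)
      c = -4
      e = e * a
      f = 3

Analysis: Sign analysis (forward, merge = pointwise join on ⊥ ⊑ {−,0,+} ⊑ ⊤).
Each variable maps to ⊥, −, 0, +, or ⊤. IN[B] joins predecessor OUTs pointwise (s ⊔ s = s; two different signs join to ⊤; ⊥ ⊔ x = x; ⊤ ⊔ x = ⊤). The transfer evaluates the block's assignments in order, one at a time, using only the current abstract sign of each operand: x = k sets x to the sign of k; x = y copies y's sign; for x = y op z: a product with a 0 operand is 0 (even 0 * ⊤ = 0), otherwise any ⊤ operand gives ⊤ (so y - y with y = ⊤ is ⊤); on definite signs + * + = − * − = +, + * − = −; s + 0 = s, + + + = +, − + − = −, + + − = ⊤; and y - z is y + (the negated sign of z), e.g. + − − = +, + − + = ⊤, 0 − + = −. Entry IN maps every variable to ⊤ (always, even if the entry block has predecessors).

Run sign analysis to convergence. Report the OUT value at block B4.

Fixpoint table:
  B0:   IN=(all ⊤)   OUT={c:-; rest ⊤}
  B1:   IN={c:-; rest ⊤}   OUT=(all ⊤)
  B2:   IN=(all ⊤)   OUT=(all ⊤)
  B3:   IN=(all ⊤)   OUT=(all ⊤)
  B4:   IN=(all ⊤)   OUT={c:-; rest ⊤}
  B5:   IN={c:-; rest ⊤}   OUT={c:-; rest ⊤}
  B6:   IN={c:-; rest ⊤}   OUT={c:-, f:+; rest ⊤}

Merge at B4: IN[B4] = OUT[B3] = {a: ⊤, b: ⊤, c: ⊤, d: ⊤, e: ⊤, f: ⊤}
Applying B4's transfer function to that IN value gives OUT[B4] (row B4 above).

Answer: {a: ⊤, b: ⊤, c: -, d: ⊤, e: ⊤, f: ⊤}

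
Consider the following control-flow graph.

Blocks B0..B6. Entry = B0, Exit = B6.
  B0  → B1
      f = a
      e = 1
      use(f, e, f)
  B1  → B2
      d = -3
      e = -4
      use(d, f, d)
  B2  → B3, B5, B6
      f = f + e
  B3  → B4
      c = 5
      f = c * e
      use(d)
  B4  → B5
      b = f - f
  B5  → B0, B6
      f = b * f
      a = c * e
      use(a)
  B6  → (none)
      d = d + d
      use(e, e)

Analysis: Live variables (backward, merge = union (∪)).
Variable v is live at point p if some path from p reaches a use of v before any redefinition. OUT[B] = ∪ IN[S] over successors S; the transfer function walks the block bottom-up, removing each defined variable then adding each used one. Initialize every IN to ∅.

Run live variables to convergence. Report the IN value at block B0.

Converged values:
  B0: | IN={a, b, c} | OUT={b, c, f}
  B1: | IN={b, c, f} | OUT={b, c, d, e, f}
  B2: | IN={b, c, d, e, f} | OUT={b, c, d, e, f}
  B3: | IN={d, e} | OUT={c, d, e, f}
  B4: | IN={c, d, e, f} | OUT={b, c, d, e, f}
  B5: | IN={b, c, d, e, f} | OUT={a, b, c, d, e}
  B6: | IN={d, e} | OUT={}

Merge at B0: OUT[B0] = IN[B1] = {b, c, f}
Applying B0's transfer function to that OUT value gives IN[B0] (row B0 above).

Answer: {a, b, c}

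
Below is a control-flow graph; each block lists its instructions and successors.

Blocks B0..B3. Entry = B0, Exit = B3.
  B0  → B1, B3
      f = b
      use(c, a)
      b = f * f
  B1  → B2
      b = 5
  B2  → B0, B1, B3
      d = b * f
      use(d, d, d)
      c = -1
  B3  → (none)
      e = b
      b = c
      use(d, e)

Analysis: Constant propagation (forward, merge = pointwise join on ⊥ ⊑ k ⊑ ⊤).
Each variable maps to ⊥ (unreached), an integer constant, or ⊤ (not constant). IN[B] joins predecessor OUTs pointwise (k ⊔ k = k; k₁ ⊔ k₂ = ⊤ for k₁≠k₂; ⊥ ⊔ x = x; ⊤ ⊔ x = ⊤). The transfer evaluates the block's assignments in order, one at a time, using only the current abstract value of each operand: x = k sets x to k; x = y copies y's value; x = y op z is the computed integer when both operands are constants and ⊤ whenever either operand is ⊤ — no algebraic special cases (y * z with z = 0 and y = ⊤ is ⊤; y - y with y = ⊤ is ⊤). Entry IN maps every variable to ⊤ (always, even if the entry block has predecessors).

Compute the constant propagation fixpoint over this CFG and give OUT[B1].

Answer: {a: ⊤, b: 5, c: ⊤, d: ⊤, e: ⊤, f: ⊤}

Trace:
Fixpoint table:
  B0:   IN=(all ⊤)   OUT=(all ⊤)
  B1:   IN=(all ⊤)   OUT={b:5; rest ⊤}
  B2:   IN={b:5; rest ⊤}   OUT={b:5, c:-1; rest ⊤}
  B3:   IN=(all ⊤)   OUT=(all ⊤)

Merge at B1: IN[B1] = OUT[B0] ⊔ OUT[B2] = {a: ⊤, b: ⊤, c: ⊤, d: ⊤, e: ⊤, f: ⊤}
Applying B1's transfer function to that IN value gives OUT[B1] (row B1 above).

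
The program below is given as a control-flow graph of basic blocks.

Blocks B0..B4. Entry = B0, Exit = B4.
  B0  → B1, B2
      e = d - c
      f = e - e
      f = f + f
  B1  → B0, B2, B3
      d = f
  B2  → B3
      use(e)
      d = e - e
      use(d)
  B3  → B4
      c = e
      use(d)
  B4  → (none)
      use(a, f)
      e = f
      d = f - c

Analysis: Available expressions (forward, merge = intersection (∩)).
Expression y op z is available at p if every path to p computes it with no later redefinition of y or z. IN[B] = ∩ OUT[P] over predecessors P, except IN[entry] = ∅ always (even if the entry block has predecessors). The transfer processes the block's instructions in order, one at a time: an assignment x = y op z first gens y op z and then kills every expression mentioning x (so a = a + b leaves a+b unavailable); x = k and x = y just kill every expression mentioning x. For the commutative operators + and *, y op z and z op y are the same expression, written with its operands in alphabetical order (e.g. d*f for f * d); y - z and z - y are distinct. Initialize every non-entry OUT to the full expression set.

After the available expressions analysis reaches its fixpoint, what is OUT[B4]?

Answer: {f-c}

Working:
Fixpoint table:
  B0: | IN={} | OUT={d-c, e-e}
  B1: | IN={d-c, e-e} | OUT={e-e}
  B2: | IN={e-e} | OUT={e-e}
  B3: | IN={e-e} | OUT={e-e}
  B4: | IN={e-e} | OUT={f-c}

Merge at B4: IN[B4] = OUT[B3] = {e-e}
Applying B4's transfer function to that IN value gives OUT[B4] (row B4 above).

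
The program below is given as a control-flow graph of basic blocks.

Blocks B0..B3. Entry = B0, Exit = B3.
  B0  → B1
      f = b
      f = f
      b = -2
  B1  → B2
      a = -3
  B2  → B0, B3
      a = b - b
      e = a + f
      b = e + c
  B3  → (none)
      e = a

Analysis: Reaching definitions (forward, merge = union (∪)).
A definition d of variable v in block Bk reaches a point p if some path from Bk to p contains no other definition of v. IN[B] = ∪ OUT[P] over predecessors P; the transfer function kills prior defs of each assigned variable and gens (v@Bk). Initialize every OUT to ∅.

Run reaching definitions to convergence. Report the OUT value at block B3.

Fixpoint table:
  B0: | IN={a@B2, b@B2, e@B2, f@B0} | OUT={a@B2, b@B0, e@B2, f@B0}
  B1: | IN={a@B2, b@B0, e@B2, f@B0} | OUT={a@B1, b@B0, e@B2, f@B0}
  B2: | IN={a@B1, b@B0, e@B2, f@B0} | OUT={a@B2, b@B2, e@B2, f@B0}
  B3: | IN={a@B2, b@B2, e@B2, f@B0} | OUT={a@B2, b@B2, e@B3, f@B0}

Merge at B3: IN[B3] = OUT[B2] = {a@B2, b@B2, e@B2, f@B0}
Applying B3's transfer function to that IN value gives OUT[B3] (row B3 above).

Answer: {a@B2, b@B2, e@B3, f@B0}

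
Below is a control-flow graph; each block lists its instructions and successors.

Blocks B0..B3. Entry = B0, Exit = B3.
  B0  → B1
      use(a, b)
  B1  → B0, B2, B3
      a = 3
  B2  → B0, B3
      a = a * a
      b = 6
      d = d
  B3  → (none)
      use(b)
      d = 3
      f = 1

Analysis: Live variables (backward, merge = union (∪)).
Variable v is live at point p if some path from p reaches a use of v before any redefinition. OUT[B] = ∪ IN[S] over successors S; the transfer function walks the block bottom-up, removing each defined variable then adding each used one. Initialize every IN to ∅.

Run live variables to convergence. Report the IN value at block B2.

Answer: {a, d}

Derivation:
Per-block solution:
  B0:  IN={a, b, d}  OUT={b, d}
  B1:  IN={b, d}  OUT={a, b, d}
  B2:  IN={a, d}  OUT={a, b, d}
  B3:  IN={b}  OUT={}

Merge at B2: OUT[B2] = IN[B0] ⊔ IN[B3] = {a, b, d}
Applying B2's transfer function to that OUT value gives IN[B2] (row B2 above).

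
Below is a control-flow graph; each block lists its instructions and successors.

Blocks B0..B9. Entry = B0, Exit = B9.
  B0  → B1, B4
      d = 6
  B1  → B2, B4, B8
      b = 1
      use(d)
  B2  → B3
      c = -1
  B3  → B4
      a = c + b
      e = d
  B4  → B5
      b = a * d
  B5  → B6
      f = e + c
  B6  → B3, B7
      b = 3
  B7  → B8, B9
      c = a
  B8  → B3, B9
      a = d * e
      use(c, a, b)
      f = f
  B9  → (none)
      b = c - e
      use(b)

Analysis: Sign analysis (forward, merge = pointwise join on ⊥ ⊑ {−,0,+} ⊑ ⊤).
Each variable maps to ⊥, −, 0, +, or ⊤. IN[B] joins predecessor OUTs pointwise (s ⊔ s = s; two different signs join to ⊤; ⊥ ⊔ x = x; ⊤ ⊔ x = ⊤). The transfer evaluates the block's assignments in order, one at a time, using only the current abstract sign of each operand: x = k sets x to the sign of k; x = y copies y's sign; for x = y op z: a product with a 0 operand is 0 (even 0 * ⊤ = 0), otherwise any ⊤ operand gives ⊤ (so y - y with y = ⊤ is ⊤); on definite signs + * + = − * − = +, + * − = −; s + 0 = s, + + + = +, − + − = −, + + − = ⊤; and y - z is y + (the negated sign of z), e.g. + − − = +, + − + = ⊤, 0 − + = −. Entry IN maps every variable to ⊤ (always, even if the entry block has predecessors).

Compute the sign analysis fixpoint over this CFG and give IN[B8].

Answer: {a: ⊤, b: +, c: ⊤, d: +, e: ⊤, f: ⊤}

Trace:
Per-block solution:
  B0: | IN=(all ⊤) | OUT={d:+; rest ⊤}
  B1: | IN={d:+; rest ⊤} | OUT={b:+, d:+; rest ⊤}
  B2: | IN={b:+, d:+; rest ⊤} | OUT={b:+, c:-, d:+; rest ⊤}
  B3: | IN={b:+, d:+; rest ⊤} | OUT={b:+, d:+, e:+; rest ⊤}
  B4: | IN={d:+; rest ⊤} | OUT={d:+; rest ⊤}
  B5: | IN={d:+; rest ⊤} | OUT={d:+; rest ⊤}
  B6: | IN={d:+; rest ⊤} | OUT={b:+, d:+; rest ⊤}
  B7: | IN={b:+, d:+; rest ⊤} | OUT={b:+, d:+; rest ⊤}
  B8: | IN={b:+, d:+; rest ⊤} | OUT={b:+, d:+; rest ⊤}
  B9: | IN={b:+, d:+; rest ⊤} | OUT={d:+; rest ⊤}

Merge at B8: IN[B8] = OUT[B1] ⊔ OUT[B7] = {a: ⊤, b: +, c: ⊤, d: +, e: ⊤, f: ⊤}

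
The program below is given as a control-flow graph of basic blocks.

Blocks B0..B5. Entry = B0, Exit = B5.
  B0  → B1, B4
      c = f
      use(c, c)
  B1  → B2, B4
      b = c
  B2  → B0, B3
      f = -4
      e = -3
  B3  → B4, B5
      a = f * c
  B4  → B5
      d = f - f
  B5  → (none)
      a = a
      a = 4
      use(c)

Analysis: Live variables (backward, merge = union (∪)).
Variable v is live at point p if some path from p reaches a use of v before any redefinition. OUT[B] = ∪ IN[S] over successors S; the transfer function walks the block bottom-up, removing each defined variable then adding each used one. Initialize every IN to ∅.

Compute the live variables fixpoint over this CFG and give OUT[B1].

Converged values:
  B0: | IN={a, f} | OUT={a, c, f}
  B1: | IN={a, c, f} | OUT={a, c, f}
  B2: | IN={a, c} | OUT={a, c, f}
  B3: | IN={c, f} | OUT={a, c, f}
  B4: | IN={a, c, f} | OUT={a, c}
  B5: | IN={a, c} | OUT={}

Merge at B1: OUT[B1] = IN[B2] ⊔ IN[B4] = {a, c, f}

Answer: {a, c, f}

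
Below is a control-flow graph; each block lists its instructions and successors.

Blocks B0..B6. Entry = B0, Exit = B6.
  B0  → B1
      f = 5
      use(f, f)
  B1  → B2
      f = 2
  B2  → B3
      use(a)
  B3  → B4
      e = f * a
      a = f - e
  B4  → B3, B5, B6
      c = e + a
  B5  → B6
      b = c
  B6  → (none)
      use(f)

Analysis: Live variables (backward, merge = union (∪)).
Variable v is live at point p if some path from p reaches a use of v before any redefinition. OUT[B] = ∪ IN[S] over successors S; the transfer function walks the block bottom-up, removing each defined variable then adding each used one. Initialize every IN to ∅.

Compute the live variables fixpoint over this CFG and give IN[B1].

Answer: {a}

Trace:
Per-block solution:
  B0:   IN={a}   OUT={a}
  B1:   IN={a}   OUT={a, f}
  B2:   IN={a, f}   OUT={a, f}
  B3:   IN={a, f}   OUT={a, e, f}
  B4:   IN={a, e, f}   OUT={a, c, f}
  B5:   IN={c, f}   OUT={f}
  B6:   IN={f}   OUT={}

Merge at B1: OUT[B1] = IN[B2] = {a, f}
Applying B1's transfer function to that OUT value gives IN[B1] (row B1 above).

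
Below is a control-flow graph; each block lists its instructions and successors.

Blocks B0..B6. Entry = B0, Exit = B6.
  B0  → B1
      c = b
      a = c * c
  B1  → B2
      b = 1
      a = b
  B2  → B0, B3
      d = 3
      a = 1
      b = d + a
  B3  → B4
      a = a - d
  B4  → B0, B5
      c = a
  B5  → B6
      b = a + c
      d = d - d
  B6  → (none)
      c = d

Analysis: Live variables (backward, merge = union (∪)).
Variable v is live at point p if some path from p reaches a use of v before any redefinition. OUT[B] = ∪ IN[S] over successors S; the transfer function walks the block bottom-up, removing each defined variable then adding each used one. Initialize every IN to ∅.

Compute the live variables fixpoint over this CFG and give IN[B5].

Answer: {a, c, d}

Derivation:
Converged values:
  B0:  IN={b}  OUT={}
  B1:  IN={}  OUT={}
  B2:  IN={}  OUT={a, b, d}
  B3:  IN={a, b, d}  OUT={a, b, d}
  B4:  IN={a, b, d}  OUT={a, b, c, d}
  B5:  IN={a, c, d}  OUT={d}
  B6:  IN={d}  OUT={}

Merge at B5: OUT[B5] = IN[B6] = {d}
Applying B5's transfer function to that OUT value gives IN[B5] (row B5 above).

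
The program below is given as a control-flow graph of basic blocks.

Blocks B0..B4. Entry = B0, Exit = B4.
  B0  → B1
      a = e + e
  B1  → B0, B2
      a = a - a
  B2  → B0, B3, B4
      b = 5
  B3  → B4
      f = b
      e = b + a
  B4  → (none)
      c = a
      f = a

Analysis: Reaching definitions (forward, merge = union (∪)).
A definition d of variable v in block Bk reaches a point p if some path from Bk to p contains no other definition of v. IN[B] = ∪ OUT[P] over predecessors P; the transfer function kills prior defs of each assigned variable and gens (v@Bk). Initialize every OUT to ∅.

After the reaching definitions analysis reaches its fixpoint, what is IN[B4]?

Answer: {a@B1, b@B2, e@B3, f@B3}

Derivation:
Per-block solution:
  B0:   IN={a@B1, b@B2}   OUT={a@B0, b@B2}
  B1:   IN={a@B0, b@B2}   OUT={a@B1, b@B2}
  B2:   IN={a@B1, b@B2}   OUT={a@B1, b@B2}
  B3:   IN={a@B1, b@B2}   OUT={a@B1, b@B2, e@B3, f@B3}
  B4:   IN={a@B1, b@B2, e@B3, f@B3}   OUT={a@B1, b@B2, c@B4, e@B3, f@B4}

Merge at B4: IN[B4] = OUT[B2] ⊔ OUT[B3] = {a@B1, b@B2, e@B3, f@B3}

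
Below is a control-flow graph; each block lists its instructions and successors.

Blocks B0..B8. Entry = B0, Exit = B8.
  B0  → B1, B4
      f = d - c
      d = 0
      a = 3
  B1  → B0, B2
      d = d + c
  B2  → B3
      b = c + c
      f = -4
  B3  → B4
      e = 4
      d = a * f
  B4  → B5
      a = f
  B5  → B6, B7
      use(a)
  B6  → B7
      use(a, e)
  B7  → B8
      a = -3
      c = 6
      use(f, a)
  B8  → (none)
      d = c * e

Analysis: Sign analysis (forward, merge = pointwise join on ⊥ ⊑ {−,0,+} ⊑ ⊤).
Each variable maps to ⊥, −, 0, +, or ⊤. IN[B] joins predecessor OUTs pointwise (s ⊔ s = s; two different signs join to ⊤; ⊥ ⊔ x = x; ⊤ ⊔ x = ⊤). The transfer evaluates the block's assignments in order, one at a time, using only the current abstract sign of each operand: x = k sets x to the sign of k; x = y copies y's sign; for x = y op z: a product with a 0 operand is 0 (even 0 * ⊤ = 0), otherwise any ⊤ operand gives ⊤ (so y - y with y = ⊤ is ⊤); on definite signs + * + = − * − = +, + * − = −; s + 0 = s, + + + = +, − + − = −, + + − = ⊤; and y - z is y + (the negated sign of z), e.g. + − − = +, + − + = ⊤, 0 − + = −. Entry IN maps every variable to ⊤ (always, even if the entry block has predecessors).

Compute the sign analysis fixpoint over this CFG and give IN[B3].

Answer: {a: +, b: ⊤, c: ⊤, d: ⊤, e: ⊤, f: -}

Trace:
Converged values:
  B0:  IN=(all ⊤)  OUT={a:+, d:0; rest ⊤}
  B1:  IN={a:+, d:0; rest ⊤}  OUT={a:+; rest ⊤}
  B2:  IN={a:+; rest ⊤}  OUT={a:+, f:-; rest ⊤}
  B3:  IN={a:+, f:-; rest ⊤}  OUT={a:+, d:-, e:+, f:-; rest ⊤}
  B4:  IN={a:+; rest ⊤}  OUT=(all ⊤)
  B5:  IN=(all ⊤)  OUT=(all ⊤)
  B6:  IN=(all ⊤)  OUT=(all ⊤)
  B7:  IN=(all ⊤)  OUT={a:-, c:+; rest ⊤}
  B8:  IN={a:-, c:+; rest ⊤}  OUT={a:-, c:+; rest ⊤}

Merge at B3: IN[B3] = OUT[B2] = {a: +, b: ⊤, c: ⊤, d: ⊤, e: ⊤, f: -}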